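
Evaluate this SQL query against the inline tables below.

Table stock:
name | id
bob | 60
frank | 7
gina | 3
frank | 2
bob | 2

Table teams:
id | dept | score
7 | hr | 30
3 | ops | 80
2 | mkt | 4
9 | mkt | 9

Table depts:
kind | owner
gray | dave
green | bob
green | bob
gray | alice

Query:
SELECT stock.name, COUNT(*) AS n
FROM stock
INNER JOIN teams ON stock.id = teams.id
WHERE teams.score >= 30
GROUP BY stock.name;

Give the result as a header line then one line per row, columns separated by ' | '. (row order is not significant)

After JOIN teams (4 rows):
stock.name | stock.id | teams.id | teams.dept | teams.score
frank | 7 | 7 | hr | 30
gina | 3 | 3 | ops | 80
frank | 2 | 2 | mkt | 4
bob | 2 | 2 | mkt | 4
After WHERE (2 rows):
stock.name | stock.id | teams.id | teams.dept | teams.score
frank | 7 | 7 | hr | 30
gina | 3 | 3 | ops | 80
After GROUP BY (2 rows):
stock.name | n
frank | 1
gina | 1

== RESULT ==
stock.name | n
frank | 1
gina | 1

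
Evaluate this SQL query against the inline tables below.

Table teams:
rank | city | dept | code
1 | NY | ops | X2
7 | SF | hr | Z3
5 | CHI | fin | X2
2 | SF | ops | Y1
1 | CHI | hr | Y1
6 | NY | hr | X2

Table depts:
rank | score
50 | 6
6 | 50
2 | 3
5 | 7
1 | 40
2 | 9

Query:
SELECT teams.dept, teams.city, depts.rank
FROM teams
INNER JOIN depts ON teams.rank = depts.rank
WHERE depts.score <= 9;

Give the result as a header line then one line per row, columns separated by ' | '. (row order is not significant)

After JOIN depts (6 rows):
teams.rank | teams.city | teams.dept | teams.code | depts.rank | depts.score
1 | NY | ops | X2 | 1 | 40
5 | CHI | fin | X2 | 5 | 7
2 | SF | ops | Y1 | 2 | 3
2 | SF | ops | Y1 | 2 | 9
1 | CHI | hr | Y1 | 1 | 40
6 | NY | hr | X2 | 6 | 50
After WHERE (3 rows):
teams.rank | teams.city | teams.dept | teams.code | depts.rank | depts.score
5 | CHI | fin | X2 | 5 | 7
2 | SF | ops | Y1 | 2 | 3
2 | SF | ops | Y1 | 2 | 9
After SELECT (3 rows):
teams.dept | teams.city | depts.rank
fin | CHI | 5
ops | SF | 2
ops | SF | 2

== RESULT ==
teams.dept | teams.city | depts.rank
fin | CHI | 5
ops | SF | 2
ops | SF | 2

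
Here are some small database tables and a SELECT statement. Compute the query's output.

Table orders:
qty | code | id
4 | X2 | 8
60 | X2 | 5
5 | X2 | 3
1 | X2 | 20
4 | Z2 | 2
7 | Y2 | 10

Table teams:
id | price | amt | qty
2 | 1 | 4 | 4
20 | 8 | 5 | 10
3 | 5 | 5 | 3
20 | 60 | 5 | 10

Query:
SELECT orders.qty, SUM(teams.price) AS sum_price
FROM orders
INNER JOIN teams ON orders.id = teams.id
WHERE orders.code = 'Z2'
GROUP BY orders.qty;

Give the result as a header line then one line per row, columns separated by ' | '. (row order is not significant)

== RESULT ==
orders.qty | sum_price
4 | 1

Derivation:
After JOIN teams (4 rows):
orders.qty | orders.code | orders.id | teams.id | teams.price | teams.amt | teams.qty
5 | X2 | 3 | 3 | 5 | 5 | 3
1 | X2 | 20 | 20 | 8 | 5 | 10
1 | X2 | 20 | 20 | 60 | 5 | 10
4 | Z2 | 2 | 2 | 1 | 4 | 4
After WHERE (1 rows):
orders.qty | orders.code | orders.id | teams.id | teams.price | teams.amt | teams.qty
4 | Z2 | 2 | 2 | 1 | 4 | 4
After GROUP BY (1 rows):
orders.qty | sum_price
4 | 1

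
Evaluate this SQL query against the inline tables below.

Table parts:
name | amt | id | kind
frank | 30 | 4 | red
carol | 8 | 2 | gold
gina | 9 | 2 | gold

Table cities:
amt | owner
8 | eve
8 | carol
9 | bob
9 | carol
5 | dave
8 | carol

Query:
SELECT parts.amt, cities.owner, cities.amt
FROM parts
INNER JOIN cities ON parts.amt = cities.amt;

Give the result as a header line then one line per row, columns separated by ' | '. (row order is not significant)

== RESULT ==
parts.amt | cities.owner | cities.amt
8 | eve | 8
8 | carol | 8
8 | carol | 8
9 | bob | 9
9 | carol | 9

Derivation:
After JOIN cities (5 rows):
parts.name | parts.amt | parts.id | parts.kind | cities.amt | cities.owner
carol | 8 | 2 | gold | 8 | eve
carol | 8 | 2 | gold | 8 | carol
carol | 8 | 2 | gold | 8 | carol
gina | 9 | 2 | gold | 9 | bob
gina | 9 | 2 | gold | 9 | carol
After SELECT (5 rows):
parts.amt | cities.owner | cities.amt
8 | eve | 8
8 | carol | 8
8 | carol | 8
9 | bob | 9
9 | carol | 9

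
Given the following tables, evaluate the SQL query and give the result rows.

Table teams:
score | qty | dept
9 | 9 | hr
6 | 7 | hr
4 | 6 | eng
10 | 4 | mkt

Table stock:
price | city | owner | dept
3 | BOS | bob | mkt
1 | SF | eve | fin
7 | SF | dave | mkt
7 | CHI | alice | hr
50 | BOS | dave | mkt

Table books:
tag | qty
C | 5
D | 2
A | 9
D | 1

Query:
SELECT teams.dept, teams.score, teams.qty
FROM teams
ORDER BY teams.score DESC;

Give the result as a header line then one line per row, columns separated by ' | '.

== RESULT ==
teams.dept | teams.score | teams.qty
mkt | 10 | 4
hr | 9 | 9
hr | 6 | 7
eng | 4 | 6

Derivation:
After SELECT (4 rows):
teams.dept | teams.score | teams.qty
hr | 9 | 9
hr | 6 | 7
eng | 4 | 6
mkt | 10 | 4
After ORDER BY (4 rows):
teams.dept | teams.score | teams.qty
mkt | 10 | 4
hr | 9 | 9
hr | 6 | 7
eng | 4 | 6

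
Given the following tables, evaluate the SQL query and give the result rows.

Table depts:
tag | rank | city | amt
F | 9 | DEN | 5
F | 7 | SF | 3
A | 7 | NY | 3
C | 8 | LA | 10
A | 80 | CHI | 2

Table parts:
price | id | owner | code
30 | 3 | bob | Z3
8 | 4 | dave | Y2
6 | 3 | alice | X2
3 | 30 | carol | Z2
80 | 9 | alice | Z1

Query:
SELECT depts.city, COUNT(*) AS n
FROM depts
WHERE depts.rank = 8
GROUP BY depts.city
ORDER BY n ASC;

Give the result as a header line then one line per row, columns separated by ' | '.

== RESULT ==
depts.city | n
LA | 1

Derivation:
After WHERE (1 rows):
depts.tag | depts.rank | depts.city | depts.amt
C | 8 | LA | 10
After GROUP BY (1 rows):
depts.city | n
LA | 1
After ORDER BY (1 rows):
depts.city | n
LA | 1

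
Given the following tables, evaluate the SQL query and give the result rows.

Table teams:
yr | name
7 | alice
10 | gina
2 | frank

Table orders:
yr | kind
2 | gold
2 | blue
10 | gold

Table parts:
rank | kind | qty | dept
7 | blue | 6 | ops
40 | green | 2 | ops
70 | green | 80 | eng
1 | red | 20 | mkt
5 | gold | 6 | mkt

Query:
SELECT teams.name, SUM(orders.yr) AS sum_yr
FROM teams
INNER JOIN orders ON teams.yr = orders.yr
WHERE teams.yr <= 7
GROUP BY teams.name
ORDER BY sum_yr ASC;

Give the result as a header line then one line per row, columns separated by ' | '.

== RESULT ==
teams.name | sum_yr
frank | 4

Derivation:
After JOIN orders (3 rows):
teams.yr | teams.name | orders.yr | orders.kind
10 | gina | 10 | gold
2 | frank | 2 | gold
2 | frank | 2 | blue
After WHERE (2 rows):
teams.yr | teams.name | orders.yr | orders.kind
2 | frank | 2 | gold
2 | frank | 2 | blue
After GROUP BY (1 rows):
teams.name | sum_yr
frank | 4
After ORDER BY (1 rows):
teams.name | sum_yr
frank | 4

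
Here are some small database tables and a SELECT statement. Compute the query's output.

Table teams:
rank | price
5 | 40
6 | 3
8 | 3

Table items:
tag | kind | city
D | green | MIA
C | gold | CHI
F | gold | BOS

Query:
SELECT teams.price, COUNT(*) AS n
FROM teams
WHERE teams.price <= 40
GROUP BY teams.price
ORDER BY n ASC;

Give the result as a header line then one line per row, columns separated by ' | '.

== RESULT ==
teams.price | n
40 | 1
3 | 2

Derivation:
After WHERE (3 rows):
teams.rank | teams.price
5 | 40
6 | 3
8 | 3
After GROUP BY (2 rows):
teams.price | n
40 | 1
3 | 2
After ORDER BY (2 rows):
teams.price | n
40 | 1
3 | 2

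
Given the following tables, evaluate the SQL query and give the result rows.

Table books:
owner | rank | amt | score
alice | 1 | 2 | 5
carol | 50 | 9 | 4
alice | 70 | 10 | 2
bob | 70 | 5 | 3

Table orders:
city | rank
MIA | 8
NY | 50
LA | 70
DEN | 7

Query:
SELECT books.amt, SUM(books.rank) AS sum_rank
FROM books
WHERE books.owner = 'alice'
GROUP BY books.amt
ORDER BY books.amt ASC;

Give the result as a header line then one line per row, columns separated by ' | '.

== RESULT ==
books.amt | sum_rank
2 | 1
10 | 70

Derivation:
After WHERE (2 rows):
books.owner | books.rank | books.amt | books.score
alice | 1 | 2 | 5
alice | 70 | 10 | 2
After GROUP BY (2 rows):
books.amt | sum_rank
2 | 1
10 | 70
After ORDER BY (2 rows):
books.amt | sum_rank
2 | 1
10 | 70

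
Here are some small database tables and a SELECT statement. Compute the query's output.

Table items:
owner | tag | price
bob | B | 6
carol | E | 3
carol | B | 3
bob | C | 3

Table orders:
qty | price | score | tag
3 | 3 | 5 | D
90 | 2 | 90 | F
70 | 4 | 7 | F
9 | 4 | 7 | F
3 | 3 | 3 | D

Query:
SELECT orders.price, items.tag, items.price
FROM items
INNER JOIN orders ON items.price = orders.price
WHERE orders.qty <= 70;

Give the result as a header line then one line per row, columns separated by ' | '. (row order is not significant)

After JOIN orders (6 rows):
items.owner | items.tag | items.price | orders.qty | orders.price | orders.score | orders.tag
carol | E | 3 | 3 | 3 | 5 | D
carol | E | 3 | 3 | 3 | 3 | D
carol | B | 3 | 3 | 3 | 5 | D
carol | B | 3 | 3 | 3 | 3 | D
bob | C | 3 | 3 | 3 | 5 | D
bob | C | 3 | 3 | 3 | 3 | D
After WHERE (6 rows):
items.owner | items.tag | items.price | orders.qty | orders.price | orders.score | orders.tag
carol | E | 3 | 3 | 3 | 5 | D
carol | E | 3 | 3 | 3 | 3 | D
carol | B | 3 | 3 | 3 | 5 | D
carol | B | 3 | 3 | 3 | 3 | D
bob | C | 3 | 3 | 3 | 5 | D
bob | C | 3 | 3 | 3 | 3 | D
After SELECT (6 rows):
orders.price | items.tag | items.price
3 | E | 3
3 | E | 3
3 | B | 3
3 | B | 3
3 | C | 3
3 | C | 3

== RESULT ==
orders.price | items.tag | items.price
3 | E | 3
3 | E | 3
3 | B | 3
3 | B | 3
3 | C | 3
3 | C | 3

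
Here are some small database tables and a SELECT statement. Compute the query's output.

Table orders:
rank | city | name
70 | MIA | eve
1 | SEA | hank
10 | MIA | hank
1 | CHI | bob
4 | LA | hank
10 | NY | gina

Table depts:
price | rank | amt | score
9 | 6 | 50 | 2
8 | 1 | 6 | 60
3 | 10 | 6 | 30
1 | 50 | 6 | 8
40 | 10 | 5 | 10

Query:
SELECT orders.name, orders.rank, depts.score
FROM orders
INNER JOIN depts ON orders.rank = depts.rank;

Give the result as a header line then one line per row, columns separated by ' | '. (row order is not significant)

== RESULT ==
orders.name | orders.rank | depts.score
hank | 1 | 60
hank | 10 | 30
hank | 10 | 10
bob | 1 | 60
gina | 10 | 30
gina | 10 | 10

Derivation:
After JOIN depts (6 rows):
orders.rank | orders.city | orders.name | depts.price | depts.rank | depts.amt | depts.score
1 | SEA | hank | 8 | 1 | 6 | 60
10 | MIA | hank | 3 | 10 | 6 | 30
10 | MIA | hank | 40 | 10 | 5 | 10
1 | CHI | bob | 8 | 1 | 6 | 60
10 | NY | gina | 3 | 10 | 6 | 30
10 | NY | gina | 40 | 10 | 5 | 10
After SELECT (6 rows):
orders.name | orders.rank | depts.score
hank | 1 | 60
hank | 10 | 30
hank | 10 | 10
bob | 1 | 60
gina | 10 | 30
gina | 10 | 10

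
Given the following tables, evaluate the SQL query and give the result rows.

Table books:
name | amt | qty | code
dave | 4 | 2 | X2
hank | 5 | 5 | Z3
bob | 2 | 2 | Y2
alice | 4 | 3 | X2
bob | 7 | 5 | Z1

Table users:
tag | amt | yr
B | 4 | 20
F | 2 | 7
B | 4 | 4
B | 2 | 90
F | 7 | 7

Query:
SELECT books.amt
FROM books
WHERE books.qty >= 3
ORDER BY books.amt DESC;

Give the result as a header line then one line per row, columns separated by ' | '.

After WHERE (3 rows):
books.name | books.amt | books.qty | books.code
hank | 5 | 5 | Z3
alice | 4 | 3 | X2
bob | 7 | 5 | Z1
After SELECT (3 rows):
books.amt
5
4
7
After ORDER BY (3 rows):
books.amt
7
5
4

== RESULT ==
books.amt
7
5
4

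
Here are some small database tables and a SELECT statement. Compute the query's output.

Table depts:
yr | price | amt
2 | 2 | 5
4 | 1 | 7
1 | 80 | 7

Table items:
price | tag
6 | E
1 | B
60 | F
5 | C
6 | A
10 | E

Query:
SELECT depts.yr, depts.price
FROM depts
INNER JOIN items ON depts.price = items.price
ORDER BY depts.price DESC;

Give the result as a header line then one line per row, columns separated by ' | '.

After JOIN items (1 rows):
depts.yr | depts.price | depts.amt | items.price | items.tag
4 | 1 | 7 | 1 | B
After SELECT (1 rows):
depts.yr | depts.price
4 | 1
After ORDER BY (1 rows):
depts.yr | depts.price
4 | 1

== RESULT ==
depts.yr | depts.price
4 | 1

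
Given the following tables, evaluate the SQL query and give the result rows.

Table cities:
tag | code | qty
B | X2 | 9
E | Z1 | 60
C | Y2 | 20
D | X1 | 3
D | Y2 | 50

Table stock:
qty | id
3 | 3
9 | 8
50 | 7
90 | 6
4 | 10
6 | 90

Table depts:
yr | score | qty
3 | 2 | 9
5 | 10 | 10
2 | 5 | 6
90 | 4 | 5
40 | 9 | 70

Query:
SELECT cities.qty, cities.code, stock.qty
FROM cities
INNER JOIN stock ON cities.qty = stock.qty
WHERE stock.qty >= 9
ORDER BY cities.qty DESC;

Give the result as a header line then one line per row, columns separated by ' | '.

== RESULT ==
cities.qty | cities.code | stock.qty
50 | Y2 | 50
9 | X2 | 9

Derivation:
After JOIN stock (3 rows):
cities.tag | cities.code | cities.qty | stock.qty | stock.id
B | X2 | 9 | 9 | 8
D | X1 | 3 | 3 | 3
D | Y2 | 50 | 50 | 7
After WHERE (2 rows):
cities.tag | cities.code | cities.qty | stock.qty | stock.id
B | X2 | 9 | 9 | 8
D | Y2 | 50 | 50 | 7
After SELECT (2 rows):
cities.qty | cities.code | stock.qty
9 | X2 | 9
50 | Y2 | 50
After ORDER BY (2 rows):
cities.qty | cities.code | stock.qty
50 | Y2 | 50
9 | X2 | 9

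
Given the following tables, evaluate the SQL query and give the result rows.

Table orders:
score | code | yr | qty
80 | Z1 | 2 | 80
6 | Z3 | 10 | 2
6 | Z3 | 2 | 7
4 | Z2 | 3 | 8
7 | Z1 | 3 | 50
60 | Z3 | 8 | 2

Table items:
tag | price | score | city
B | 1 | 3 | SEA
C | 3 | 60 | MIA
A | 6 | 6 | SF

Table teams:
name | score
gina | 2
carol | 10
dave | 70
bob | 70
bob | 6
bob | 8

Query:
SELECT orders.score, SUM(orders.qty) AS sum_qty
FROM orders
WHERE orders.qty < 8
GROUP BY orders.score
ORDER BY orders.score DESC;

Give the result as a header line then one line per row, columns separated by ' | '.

== RESULT ==
orders.score | sum_qty
60 | 2
6 | 9

Derivation:
After WHERE (3 rows):
orders.score | orders.code | orders.yr | orders.qty
6 | Z3 | 10 | 2
6 | Z3 | 2 | 7
60 | Z3 | 8 | 2
After GROUP BY (2 rows):
orders.score | sum_qty
6 | 9
60 | 2
After ORDER BY (2 rows):
orders.score | sum_qty
60 | 2
6 | 9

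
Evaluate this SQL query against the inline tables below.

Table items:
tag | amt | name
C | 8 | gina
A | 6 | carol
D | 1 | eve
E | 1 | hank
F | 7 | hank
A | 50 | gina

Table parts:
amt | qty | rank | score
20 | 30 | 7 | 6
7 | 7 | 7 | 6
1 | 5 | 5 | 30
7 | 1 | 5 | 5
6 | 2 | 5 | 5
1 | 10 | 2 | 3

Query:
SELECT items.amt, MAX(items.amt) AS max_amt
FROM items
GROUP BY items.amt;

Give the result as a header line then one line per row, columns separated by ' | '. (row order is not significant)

== RESULT ==
items.amt | max_amt
8 | 8
6 | 6
1 | 1
7 | 7
50 | 50

Derivation:
After GROUP BY (5 rows):
items.amt | max_amt
8 | 8
6 | 6
1 | 1
7 | 7
50 | 50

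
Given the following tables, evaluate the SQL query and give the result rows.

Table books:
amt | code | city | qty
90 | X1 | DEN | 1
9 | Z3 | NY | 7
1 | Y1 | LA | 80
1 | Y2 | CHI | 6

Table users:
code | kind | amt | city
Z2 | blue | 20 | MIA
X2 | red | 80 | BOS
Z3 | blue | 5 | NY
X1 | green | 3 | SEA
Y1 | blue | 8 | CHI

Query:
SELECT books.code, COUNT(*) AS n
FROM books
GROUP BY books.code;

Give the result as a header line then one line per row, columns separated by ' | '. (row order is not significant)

== RESULT ==
books.code | n
X1 | 1
Z3 | 1
Y1 | 1
Y2 | 1

Derivation:
After GROUP BY (4 rows):
books.code | n
X1 | 1
Z3 | 1
Y1 | 1
Y2 | 1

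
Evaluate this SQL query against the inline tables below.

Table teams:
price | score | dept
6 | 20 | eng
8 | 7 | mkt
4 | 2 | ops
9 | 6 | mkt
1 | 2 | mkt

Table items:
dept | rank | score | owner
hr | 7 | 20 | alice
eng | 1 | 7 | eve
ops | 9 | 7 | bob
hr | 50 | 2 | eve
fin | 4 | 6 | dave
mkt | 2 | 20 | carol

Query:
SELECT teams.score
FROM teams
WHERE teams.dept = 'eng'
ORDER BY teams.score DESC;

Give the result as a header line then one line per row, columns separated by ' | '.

After WHERE (1 rows):
teams.price | teams.score | teams.dept
6 | 20 | eng
After SELECT (1 rows):
teams.score
20
After ORDER BY (1 rows):
teams.score
20

== RESULT ==
teams.score
20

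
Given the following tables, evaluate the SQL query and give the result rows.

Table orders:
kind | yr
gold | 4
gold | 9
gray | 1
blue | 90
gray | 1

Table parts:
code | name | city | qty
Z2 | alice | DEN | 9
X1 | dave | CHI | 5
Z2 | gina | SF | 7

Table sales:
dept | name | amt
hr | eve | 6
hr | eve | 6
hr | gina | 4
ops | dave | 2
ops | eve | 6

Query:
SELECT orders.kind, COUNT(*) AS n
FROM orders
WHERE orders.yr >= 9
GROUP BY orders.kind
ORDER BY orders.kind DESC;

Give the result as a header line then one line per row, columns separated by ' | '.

== RESULT ==
orders.kind | n
gold | 1
blue | 1

Derivation:
After WHERE (2 rows):
orders.kind | orders.yr
gold | 9
blue | 90
After GROUP BY (2 rows):
orders.kind | n
gold | 1
blue | 1
After ORDER BY (2 rows):
orders.kind | n
gold | 1
blue | 1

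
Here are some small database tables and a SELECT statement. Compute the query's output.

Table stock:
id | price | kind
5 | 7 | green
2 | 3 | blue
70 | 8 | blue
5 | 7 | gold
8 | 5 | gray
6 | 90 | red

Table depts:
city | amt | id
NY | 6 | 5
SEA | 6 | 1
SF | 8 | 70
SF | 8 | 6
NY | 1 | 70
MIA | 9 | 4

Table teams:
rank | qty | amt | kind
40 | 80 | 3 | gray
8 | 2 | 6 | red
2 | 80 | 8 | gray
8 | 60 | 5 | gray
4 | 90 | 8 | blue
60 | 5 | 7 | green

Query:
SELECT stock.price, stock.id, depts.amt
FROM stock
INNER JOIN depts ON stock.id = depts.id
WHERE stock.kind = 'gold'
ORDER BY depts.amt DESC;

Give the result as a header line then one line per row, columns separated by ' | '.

After JOIN depts (5 rows):
stock.id | stock.price | stock.kind | depts.city | depts.amt | depts.id
5 | 7 | green | NY | 6 | 5
70 | 8 | blue | SF | 8 | 70
70 | 8 | blue | NY | 1 | 70
5 | 7 | gold | NY | 6 | 5
6 | 90 | red | SF | 8 | 6
After WHERE (1 rows):
stock.id | stock.price | stock.kind | depts.city | depts.amt | depts.id
5 | 7 | gold | NY | 6 | 5
After SELECT (1 rows):
stock.price | stock.id | depts.amt
7 | 5 | 6
After ORDER BY (1 rows):
stock.price | stock.id | depts.amt
7 | 5 | 6

== RESULT ==
stock.price | stock.id | depts.amt
7 | 5 | 6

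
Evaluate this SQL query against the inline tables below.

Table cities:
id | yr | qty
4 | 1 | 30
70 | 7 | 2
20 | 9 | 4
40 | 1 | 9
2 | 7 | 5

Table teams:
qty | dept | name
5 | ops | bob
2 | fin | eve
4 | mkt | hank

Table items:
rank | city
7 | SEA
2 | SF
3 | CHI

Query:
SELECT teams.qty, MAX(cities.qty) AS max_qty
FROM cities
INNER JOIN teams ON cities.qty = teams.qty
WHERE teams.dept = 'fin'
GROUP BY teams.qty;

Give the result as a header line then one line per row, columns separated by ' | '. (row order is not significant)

== RESULT ==
teams.qty | max_qty
2 | 2

Derivation:
After JOIN teams (3 rows):
cities.id | cities.yr | cities.qty | teams.qty | teams.dept | teams.name
70 | 7 | 2 | 2 | fin | eve
20 | 9 | 4 | 4 | mkt | hank
2 | 7 | 5 | 5 | ops | bob
After WHERE (1 rows):
cities.id | cities.yr | cities.qty | teams.qty | teams.dept | teams.name
70 | 7 | 2 | 2 | fin | eve
After GROUP BY (1 rows):
teams.qty | max_qty
2 | 2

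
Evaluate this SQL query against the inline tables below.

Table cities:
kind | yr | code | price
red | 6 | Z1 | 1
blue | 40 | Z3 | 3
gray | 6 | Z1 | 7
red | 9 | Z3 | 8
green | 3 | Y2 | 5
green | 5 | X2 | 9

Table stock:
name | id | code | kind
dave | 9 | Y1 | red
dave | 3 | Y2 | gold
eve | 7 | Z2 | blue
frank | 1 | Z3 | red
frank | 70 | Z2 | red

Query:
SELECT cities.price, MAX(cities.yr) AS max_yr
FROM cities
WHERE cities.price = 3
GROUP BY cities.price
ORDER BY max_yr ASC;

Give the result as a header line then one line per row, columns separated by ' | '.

After WHERE (1 rows):
cities.kind | cities.yr | cities.code | cities.price
blue | 40 | Z3 | 3
After GROUP BY (1 rows):
cities.price | max_yr
3 | 40
After ORDER BY (1 rows):
cities.price | max_yr
3 | 40

== RESULT ==
cities.price | max_yr
3 | 40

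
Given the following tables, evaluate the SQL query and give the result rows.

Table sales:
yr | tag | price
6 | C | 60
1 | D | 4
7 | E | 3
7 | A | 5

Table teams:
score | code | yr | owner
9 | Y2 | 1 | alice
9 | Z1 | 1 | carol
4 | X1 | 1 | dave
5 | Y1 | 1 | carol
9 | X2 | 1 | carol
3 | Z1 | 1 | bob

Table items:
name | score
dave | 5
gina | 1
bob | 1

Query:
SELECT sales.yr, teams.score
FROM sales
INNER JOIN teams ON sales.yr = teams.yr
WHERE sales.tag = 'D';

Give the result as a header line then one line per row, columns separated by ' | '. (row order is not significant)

After JOIN teams (6 rows):
sales.yr | sales.tag | sales.price | teams.score | teams.code | teams.yr | teams.owner
1 | D | 4 | 9 | Y2 | 1 | alice
1 | D | 4 | 9 | Z1 | 1 | carol
1 | D | 4 | 4 | X1 | 1 | dave
1 | D | 4 | 5 | Y1 | 1 | carol
1 | D | 4 | 9 | X2 | 1 | carol
1 | D | 4 | 3 | Z1 | 1 | bob
After WHERE (6 rows):
sales.yr | sales.tag | sales.price | teams.score | teams.code | teams.yr | teams.owner
1 | D | 4 | 9 | Y2 | 1 | alice
1 | D | 4 | 9 | Z1 | 1 | carol
1 | D | 4 | 4 | X1 | 1 | dave
1 | D | 4 | 5 | Y1 | 1 | carol
1 | D | 4 | 9 | X2 | 1 | carol
1 | D | 4 | 3 | Z1 | 1 | bob
After SELECT (6 rows):
sales.yr | teams.score
1 | 9
1 | 9
1 | 4
1 | 5
1 | 9
1 | 3

== RESULT ==
sales.yr | teams.score
1 | 9
1 | 9
1 | 4
1 | 5
1 | 9
1 | 3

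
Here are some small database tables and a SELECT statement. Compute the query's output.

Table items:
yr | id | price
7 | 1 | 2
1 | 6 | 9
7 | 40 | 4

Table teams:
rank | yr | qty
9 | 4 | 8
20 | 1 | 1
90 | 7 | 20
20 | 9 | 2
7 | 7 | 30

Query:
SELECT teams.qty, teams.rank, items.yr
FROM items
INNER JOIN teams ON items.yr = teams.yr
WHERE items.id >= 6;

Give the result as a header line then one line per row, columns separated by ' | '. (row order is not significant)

== RESULT ==
teams.qty | teams.rank | items.yr
1 | 20 | 1
20 | 90 | 7
30 | 7 | 7

Derivation:
After JOIN teams (5 rows):
items.yr | items.id | items.price | teams.rank | teams.yr | teams.qty
7 | 1 | 2 | 90 | 7 | 20
7 | 1 | 2 | 7 | 7 | 30
1 | 6 | 9 | 20 | 1 | 1
7 | 40 | 4 | 90 | 7 | 20
7 | 40 | 4 | 7 | 7 | 30
After WHERE (3 rows):
items.yr | items.id | items.price | teams.rank | teams.yr | teams.qty
1 | 6 | 9 | 20 | 1 | 1
7 | 40 | 4 | 90 | 7 | 20
7 | 40 | 4 | 7 | 7 | 30
After SELECT (3 rows):
teams.qty | teams.rank | items.yr
1 | 20 | 1
20 | 90 | 7
30 | 7 | 7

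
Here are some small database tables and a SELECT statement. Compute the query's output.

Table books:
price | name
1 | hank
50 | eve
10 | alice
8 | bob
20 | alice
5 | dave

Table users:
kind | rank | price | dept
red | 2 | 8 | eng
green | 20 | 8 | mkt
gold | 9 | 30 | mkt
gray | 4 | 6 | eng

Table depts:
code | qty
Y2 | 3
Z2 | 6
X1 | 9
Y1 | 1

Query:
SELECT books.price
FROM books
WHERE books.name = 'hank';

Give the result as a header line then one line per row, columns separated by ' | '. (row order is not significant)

After WHERE (1 rows):
books.price | books.name
1 | hank
After SELECT (1 rows):
books.price
1

== RESULT ==
books.price
1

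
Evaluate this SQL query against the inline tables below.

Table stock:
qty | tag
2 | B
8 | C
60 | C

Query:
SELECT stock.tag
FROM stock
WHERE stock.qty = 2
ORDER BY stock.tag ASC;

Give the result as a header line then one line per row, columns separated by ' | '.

== RESULT ==
stock.tag
B

Derivation:
After WHERE (1 rows):
stock.qty | stock.tag
2 | B
After SELECT (1 rows):
stock.tag
B
After ORDER BY (1 rows):
stock.tag
B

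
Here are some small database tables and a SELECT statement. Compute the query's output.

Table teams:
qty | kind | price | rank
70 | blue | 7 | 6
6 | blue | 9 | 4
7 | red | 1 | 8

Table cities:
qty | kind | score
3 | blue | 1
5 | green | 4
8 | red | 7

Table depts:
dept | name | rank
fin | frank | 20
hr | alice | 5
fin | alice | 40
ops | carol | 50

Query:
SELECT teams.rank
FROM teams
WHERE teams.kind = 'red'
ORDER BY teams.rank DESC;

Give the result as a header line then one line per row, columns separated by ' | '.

== RESULT ==
teams.rank
8

Derivation:
After WHERE (1 rows):
teams.qty | teams.kind | teams.price | teams.rank
7 | red | 1 | 8
After SELECT (1 rows):
teams.rank
8
After ORDER BY (1 rows):
teams.rank
8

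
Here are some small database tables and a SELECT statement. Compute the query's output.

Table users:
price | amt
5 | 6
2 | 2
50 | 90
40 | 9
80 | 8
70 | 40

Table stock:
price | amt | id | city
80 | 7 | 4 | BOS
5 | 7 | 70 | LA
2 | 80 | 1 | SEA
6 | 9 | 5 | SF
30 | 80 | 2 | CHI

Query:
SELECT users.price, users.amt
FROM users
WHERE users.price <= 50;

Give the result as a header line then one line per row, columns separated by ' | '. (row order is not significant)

After WHERE (4 rows):
users.price | users.amt
5 | 6
2 | 2
50 | 90
40 | 9
After SELECT (4 rows):
users.price | users.amt
5 | 6
2 | 2
50 | 90
40 | 9

== RESULT ==
users.price | users.amt
5 | 6
2 | 2
50 | 90
40 | 9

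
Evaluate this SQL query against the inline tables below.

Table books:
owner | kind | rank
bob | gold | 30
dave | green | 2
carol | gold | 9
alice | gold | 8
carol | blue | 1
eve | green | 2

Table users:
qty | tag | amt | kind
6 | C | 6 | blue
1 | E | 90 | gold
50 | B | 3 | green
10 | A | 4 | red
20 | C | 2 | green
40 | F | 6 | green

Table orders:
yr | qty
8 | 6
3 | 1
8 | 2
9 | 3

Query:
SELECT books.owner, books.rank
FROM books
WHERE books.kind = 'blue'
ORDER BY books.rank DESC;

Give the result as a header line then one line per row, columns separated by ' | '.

== RESULT ==
books.owner | books.rank
carol | 1

Derivation:
After WHERE (1 rows):
books.owner | books.kind | books.rank
carol | blue | 1
After SELECT (1 rows):
books.owner | books.rank
carol | 1
After ORDER BY (1 rows):
books.owner | books.rank
carol | 1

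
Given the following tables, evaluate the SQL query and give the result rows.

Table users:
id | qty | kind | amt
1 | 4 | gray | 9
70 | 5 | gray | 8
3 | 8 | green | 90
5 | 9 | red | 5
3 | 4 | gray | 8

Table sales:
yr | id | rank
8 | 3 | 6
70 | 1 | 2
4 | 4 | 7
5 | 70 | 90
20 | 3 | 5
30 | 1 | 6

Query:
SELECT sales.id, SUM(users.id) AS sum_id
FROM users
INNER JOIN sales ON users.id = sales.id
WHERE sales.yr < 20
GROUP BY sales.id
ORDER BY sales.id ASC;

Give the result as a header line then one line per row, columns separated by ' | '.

== RESULT ==
sales.id | sum_id
3 | 6
70 | 70

Derivation:
After JOIN sales (7 rows):
users.id | users.qty | users.kind | users.amt | sales.yr | sales.id | sales.rank
1 | 4 | gray | 9 | 70 | 1 | 2
1 | 4 | gray | 9 | 30 | 1 | 6
70 | 5 | gray | 8 | 5 | 70 | 90
3 | 8 | green | 90 | 8 | 3 | 6
3 | 8 | green | 90 | 20 | 3 | 5
3 | 4 | gray | 8 | 8 | 3 | 6
3 | 4 | gray | 8 | 20 | 3 | 5
After WHERE (3 rows):
users.id | users.qty | users.kind | users.amt | sales.yr | sales.id | sales.rank
70 | 5 | gray | 8 | 5 | 70 | 90
3 | 8 | green | 90 | 8 | 3 | 6
3 | 4 | gray | 8 | 8 | 3 | 6
After GROUP BY (2 rows):
sales.id | sum_id
70 | 70
3 | 6
After ORDER BY (2 rows):
sales.id | sum_id
3 | 6
70 | 70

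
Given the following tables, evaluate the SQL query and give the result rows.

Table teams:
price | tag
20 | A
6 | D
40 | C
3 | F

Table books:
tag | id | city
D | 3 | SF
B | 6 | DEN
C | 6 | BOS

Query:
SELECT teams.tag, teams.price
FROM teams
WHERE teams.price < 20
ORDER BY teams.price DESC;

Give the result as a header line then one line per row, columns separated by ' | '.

== RESULT ==
teams.tag | teams.price
D | 6
F | 3

Derivation:
After WHERE (2 rows):
teams.price | teams.tag
6 | D
3 | F
After SELECT (2 rows):
teams.tag | teams.price
D | 6
F | 3
After ORDER BY (2 rows):
teams.tag | teams.price
D | 6
F | 3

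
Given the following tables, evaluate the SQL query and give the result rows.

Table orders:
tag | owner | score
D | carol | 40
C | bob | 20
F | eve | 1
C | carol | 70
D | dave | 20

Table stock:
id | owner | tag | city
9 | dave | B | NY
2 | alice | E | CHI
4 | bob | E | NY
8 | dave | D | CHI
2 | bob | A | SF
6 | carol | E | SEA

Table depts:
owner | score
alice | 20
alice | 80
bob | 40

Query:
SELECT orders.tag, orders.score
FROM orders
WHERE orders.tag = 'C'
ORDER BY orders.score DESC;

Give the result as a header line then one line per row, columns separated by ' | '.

After WHERE (2 rows):
orders.tag | orders.owner | orders.score
C | bob | 20
C | carol | 70
After SELECT (2 rows):
orders.tag | orders.score
C | 20
C | 70
After ORDER BY (2 rows):
orders.tag | orders.score
C | 70
C | 20

== RESULT ==
orders.tag | orders.score
C | 70
C | 20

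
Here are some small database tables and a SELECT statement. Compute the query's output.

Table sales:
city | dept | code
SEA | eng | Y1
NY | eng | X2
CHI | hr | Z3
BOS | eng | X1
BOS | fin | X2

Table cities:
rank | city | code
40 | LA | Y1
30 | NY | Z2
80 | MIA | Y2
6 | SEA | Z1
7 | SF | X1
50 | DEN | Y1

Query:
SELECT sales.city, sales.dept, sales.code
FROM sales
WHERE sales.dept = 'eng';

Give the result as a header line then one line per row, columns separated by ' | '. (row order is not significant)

== RESULT ==
sales.city | sales.dept | sales.code
SEA | eng | Y1
NY | eng | X2
BOS | eng | X1

Derivation:
After WHERE (3 rows):
sales.city | sales.dept | sales.code
SEA | eng | Y1
NY | eng | X2
BOS | eng | X1
After SELECT (3 rows):
sales.city | sales.dept | sales.code
SEA | eng | Y1
NY | eng | X2
BOS | eng | X1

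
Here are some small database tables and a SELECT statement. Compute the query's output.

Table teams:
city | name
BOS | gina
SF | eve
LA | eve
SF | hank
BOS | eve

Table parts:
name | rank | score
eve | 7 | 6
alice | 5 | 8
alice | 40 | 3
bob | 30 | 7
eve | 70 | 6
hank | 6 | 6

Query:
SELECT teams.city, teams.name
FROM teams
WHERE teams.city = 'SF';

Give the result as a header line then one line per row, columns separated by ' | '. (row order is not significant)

After WHERE (2 rows):
teams.city | teams.name
SF | eve
SF | hank
After SELECT (2 rows):
teams.city | teams.name
SF | eve
SF | hank

== RESULT ==
teams.city | teams.name
SF | eve
SF | hank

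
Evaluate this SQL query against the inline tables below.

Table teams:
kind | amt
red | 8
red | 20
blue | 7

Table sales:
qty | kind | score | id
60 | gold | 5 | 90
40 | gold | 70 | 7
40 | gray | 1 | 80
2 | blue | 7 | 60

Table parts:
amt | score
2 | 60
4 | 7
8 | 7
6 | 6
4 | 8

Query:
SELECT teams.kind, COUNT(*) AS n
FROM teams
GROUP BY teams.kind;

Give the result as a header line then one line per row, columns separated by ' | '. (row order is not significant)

== RESULT ==
teams.kind | n
red | 2
blue | 1

Derivation:
After GROUP BY (2 rows):
teams.kind | n
red | 2
blue | 1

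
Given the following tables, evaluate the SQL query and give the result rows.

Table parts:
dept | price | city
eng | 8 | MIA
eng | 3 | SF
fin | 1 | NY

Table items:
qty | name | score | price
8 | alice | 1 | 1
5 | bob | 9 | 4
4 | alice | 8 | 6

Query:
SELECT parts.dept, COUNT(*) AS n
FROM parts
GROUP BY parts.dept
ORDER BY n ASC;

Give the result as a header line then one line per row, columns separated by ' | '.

After GROUP BY (2 rows):
parts.dept | n
eng | 2
fin | 1
After ORDER BY (2 rows):
parts.dept | n
fin | 1
eng | 2

== RESULT ==
parts.dept | n
fin | 1
eng | 2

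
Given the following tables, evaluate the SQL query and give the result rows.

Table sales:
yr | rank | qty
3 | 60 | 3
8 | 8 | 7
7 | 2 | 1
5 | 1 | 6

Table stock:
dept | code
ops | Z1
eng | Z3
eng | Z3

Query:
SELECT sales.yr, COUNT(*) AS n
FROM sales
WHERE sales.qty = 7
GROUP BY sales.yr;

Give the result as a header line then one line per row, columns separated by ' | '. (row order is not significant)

== RESULT ==
sales.yr | n
8 | 1

Derivation:
After WHERE (1 rows):
sales.yr | sales.rank | sales.qty
8 | 8 | 7
After GROUP BY (1 rows):
sales.yr | n
8 | 1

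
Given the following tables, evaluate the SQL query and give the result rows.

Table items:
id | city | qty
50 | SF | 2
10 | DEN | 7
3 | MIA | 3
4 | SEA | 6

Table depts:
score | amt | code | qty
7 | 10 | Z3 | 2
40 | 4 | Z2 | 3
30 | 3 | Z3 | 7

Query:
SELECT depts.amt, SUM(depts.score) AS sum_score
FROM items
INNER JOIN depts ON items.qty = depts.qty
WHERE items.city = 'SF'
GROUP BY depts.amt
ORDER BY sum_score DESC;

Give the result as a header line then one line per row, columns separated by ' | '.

== RESULT ==
depts.amt | sum_score
10 | 7

Derivation:
After JOIN depts (3 rows):
items.id | items.city | items.qty | depts.score | depts.amt | depts.code | depts.qty
50 | SF | 2 | 7 | 10 | Z3 | 2
10 | DEN | 7 | 30 | 3 | Z3 | 7
3 | MIA | 3 | 40 | 4 | Z2 | 3
After WHERE (1 rows):
items.id | items.city | items.qty | depts.score | depts.amt | depts.code | depts.qty
50 | SF | 2 | 7 | 10 | Z3 | 2
After GROUP BY (1 rows):
depts.amt | sum_score
10 | 7
After ORDER BY (1 rows):
depts.amt | sum_score
10 | 7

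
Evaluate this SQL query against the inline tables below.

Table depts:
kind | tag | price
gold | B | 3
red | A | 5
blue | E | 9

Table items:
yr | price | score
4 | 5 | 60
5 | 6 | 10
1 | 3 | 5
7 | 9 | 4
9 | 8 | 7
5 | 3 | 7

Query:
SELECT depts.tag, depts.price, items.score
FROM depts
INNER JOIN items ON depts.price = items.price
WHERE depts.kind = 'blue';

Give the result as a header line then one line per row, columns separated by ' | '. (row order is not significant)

== RESULT ==
depts.tag | depts.price | items.score
E | 9 | 4

Derivation:
After JOIN items (4 rows):
depts.kind | depts.tag | depts.price | items.yr | items.price | items.score
gold | B | 3 | 1 | 3 | 5
gold | B | 3 | 5 | 3 | 7
red | A | 5 | 4 | 5 | 60
blue | E | 9 | 7 | 9 | 4
After WHERE (1 rows):
depts.kind | depts.tag | depts.price | items.yr | items.price | items.score
blue | E | 9 | 7 | 9 | 4
After SELECT (1 rows):
depts.tag | depts.price | items.score
E | 9 | 4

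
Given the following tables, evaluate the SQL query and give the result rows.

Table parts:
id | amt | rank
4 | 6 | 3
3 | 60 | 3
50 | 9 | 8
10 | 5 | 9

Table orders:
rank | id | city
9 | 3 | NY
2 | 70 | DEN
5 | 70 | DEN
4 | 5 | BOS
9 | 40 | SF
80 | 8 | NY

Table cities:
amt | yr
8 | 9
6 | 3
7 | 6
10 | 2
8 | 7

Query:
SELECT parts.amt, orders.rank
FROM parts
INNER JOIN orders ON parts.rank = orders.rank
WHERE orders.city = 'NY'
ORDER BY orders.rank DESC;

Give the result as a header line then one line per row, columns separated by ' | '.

== RESULT ==
parts.amt | orders.rank
5 | 9

Derivation:
After JOIN orders (2 rows):
parts.id | parts.amt | parts.rank | orders.rank | orders.id | orders.city
10 | 5 | 9 | 9 | 3 | NY
10 | 5 | 9 | 9 | 40 | SF
After WHERE (1 rows):
parts.id | parts.amt | parts.rank | orders.rank | orders.id | orders.city
10 | 5 | 9 | 9 | 3 | NY
After SELECT (1 rows):
parts.amt | orders.rank
5 | 9
After ORDER BY (1 rows):
parts.amt | orders.rank
5 | 9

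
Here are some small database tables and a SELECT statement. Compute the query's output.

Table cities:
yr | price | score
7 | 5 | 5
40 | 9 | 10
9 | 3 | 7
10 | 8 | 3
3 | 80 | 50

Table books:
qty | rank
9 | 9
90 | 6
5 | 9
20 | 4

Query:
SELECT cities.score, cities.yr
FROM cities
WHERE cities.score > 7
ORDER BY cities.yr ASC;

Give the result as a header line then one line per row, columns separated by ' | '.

After WHERE (2 rows):
cities.yr | cities.price | cities.score
40 | 9 | 10
3 | 80 | 50
After SELECT (2 rows):
cities.score | cities.yr
10 | 40
50 | 3
After ORDER BY (2 rows):
cities.score | cities.yr
50 | 3
10 | 40

== RESULT ==
cities.score | cities.yr
50 | 3
10 | 40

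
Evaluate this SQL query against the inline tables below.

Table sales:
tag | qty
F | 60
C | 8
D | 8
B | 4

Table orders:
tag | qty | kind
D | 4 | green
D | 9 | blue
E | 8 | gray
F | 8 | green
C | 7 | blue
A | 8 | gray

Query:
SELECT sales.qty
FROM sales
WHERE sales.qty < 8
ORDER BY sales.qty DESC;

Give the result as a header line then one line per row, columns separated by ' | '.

== RESULT ==
sales.qty
4

Derivation:
After WHERE (1 rows):
sales.tag | sales.qty
B | 4
After SELECT (1 rows):
sales.qty
4
After ORDER BY (1 rows):
sales.qty
4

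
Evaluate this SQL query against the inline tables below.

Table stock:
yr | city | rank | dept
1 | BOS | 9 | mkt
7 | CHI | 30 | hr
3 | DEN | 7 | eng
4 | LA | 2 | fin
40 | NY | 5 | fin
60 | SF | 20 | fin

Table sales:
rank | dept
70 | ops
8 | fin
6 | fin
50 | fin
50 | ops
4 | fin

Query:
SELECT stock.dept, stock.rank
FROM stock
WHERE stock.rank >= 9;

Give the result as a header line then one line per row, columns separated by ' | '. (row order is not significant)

After WHERE (3 rows):
stock.yr | stock.city | stock.rank | stock.dept
1 | BOS | 9 | mkt
7 | CHI | 30 | hr
60 | SF | 20 | fin
After SELECT (3 rows):
stock.dept | stock.rank
mkt | 9
hr | 30
fin | 20

== RESULT ==
stock.dept | stock.rank
mkt | 9
hr | 30
fin | 20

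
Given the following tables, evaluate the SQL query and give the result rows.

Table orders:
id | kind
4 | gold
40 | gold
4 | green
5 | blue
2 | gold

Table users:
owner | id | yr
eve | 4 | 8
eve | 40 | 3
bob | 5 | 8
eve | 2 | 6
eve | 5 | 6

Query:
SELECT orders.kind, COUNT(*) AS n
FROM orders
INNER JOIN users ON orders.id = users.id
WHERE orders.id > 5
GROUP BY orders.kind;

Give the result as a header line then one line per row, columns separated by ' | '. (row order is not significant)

After JOIN users (6 rows):
orders.id | orders.kind | users.owner | users.id | users.yr
4 | gold | eve | 4 | 8
40 | gold | eve | 40 | 3
4 | green | eve | 4 | 8
5 | blue | bob | 5 | 8
5 | blue | eve | 5 | 6
2 | gold | eve | 2 | 6
After WHERE (1 rows):
orders.id | orders.kind | users.owner | users.id | users.yr
40 | gold | eve | 40 | 3
After GROUP BY (1 rows):
orders.kind | n
gold | 1

== RESULT ==
orders.kind | n
gold | 1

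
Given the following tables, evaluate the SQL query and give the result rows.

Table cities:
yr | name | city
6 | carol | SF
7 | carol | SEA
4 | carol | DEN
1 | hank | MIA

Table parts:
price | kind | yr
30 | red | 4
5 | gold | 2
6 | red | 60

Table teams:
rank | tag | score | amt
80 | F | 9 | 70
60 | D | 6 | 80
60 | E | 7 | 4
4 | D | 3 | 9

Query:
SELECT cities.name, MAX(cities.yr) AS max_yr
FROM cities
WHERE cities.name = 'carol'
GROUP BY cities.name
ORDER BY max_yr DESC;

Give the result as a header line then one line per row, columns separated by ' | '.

== RESULT ==
cities.name | max_yr
carol | 7

Derivation:
After WHERE (3 rows):
cities.yr | cities.name | cities.city
6 | carol | SF
7 | carol | SEA
4 | carol | DEN
After GROUP BY (1 rows):
cities.name | max_yr
carol | 7
After ORDER BY (1 rows):
cities.name | max_yr
carol | 7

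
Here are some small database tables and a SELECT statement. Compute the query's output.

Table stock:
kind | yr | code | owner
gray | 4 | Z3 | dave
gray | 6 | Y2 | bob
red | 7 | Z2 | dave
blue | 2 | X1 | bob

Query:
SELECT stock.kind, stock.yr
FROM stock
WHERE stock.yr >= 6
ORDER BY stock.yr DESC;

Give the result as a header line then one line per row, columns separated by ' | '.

After WHERE (2 rows):
stock.kind | stock.yr | stock.code | stock.owner
gray | 6 | Y2 | bob
red | 7 | Z2 | dave
After SELECT (2 rows):
stock.kind | stock.yr
gray | 6
red | 7
After ORDER BY (2 rows):
stock.kind | stock.yr
red | 7
gray | 6

== RESULT ==
stock.kind | stock.yr
red | 7
gray | 6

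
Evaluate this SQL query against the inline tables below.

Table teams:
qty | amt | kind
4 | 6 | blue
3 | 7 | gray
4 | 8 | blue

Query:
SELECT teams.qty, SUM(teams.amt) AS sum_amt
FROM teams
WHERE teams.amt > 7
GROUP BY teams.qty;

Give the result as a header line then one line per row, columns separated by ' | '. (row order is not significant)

== RESULT ==
teams.qty | sum_amt
4 | 8

Derivation:
After WHERE (1 rows):
teams.qty | teams.amt | teams.kind
4 | 8 | blue
After GROUP BY (1 rows):
teams.qty | sum_amt
4 | 8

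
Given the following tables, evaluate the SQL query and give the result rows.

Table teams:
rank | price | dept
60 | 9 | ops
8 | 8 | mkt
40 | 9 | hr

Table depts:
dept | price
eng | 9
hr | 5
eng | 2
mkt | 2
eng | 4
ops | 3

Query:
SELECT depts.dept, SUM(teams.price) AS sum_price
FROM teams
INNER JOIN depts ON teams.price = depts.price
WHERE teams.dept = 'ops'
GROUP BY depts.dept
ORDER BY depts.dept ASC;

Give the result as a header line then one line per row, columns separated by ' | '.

== RESULT ==
depts.dept | sum_price
eng | 9

Derivation:
After JOIN depts (2 rows):
teams.rank | teams.price | teams.dept | depts.dept | depts.price
60 | 9 | ops | eng | 9
40 | 9 | hr | eng | 9
After WHERE (1 rows):
teams.rank | teams.price | teams.dept | depts.dept | depts.price
60 | 9 | ops | eng | 9
After GROUP BY (1 rows):
depts.dept | sum_price
eng | 9
After ORDER BY (1 rows):
depts.dept | sum_price
eng | 9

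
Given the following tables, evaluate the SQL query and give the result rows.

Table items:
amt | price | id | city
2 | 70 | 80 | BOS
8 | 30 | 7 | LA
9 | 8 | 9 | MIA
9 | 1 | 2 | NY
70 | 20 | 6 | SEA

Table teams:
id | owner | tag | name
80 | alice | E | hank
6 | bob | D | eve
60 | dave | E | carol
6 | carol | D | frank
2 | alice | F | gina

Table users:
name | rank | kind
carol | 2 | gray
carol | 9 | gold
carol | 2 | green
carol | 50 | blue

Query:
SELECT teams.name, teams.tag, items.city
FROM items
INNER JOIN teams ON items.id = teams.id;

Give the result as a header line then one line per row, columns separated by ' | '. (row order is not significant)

== RESULT ==
teams.name | teams.tag | items.city
hank | E | BOS
gina | F | NY
eve | D | SEA
frank | D | SEA

Derivation:
After JOIN teams (4 rows):
items.amt | items.price | items.id | items.city | teams.id | teams.owner | teams.tag | teams.name
2 | 70 | 80 | BOS | 80 | alice | E | hank
9 | 1 | 2 | NY | 2 | alice | F | gina
70 | 20 | 6 | SEA | 6 | bob | D | eve
70 | 20 | 6 | SEA | 6 | carol | D | frank
After SELECT (4 rows):
teams.name | teams.tag | items.city
hank | E | BOS
gina | F | NY
eve | D | SEA
frank | D | SEA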